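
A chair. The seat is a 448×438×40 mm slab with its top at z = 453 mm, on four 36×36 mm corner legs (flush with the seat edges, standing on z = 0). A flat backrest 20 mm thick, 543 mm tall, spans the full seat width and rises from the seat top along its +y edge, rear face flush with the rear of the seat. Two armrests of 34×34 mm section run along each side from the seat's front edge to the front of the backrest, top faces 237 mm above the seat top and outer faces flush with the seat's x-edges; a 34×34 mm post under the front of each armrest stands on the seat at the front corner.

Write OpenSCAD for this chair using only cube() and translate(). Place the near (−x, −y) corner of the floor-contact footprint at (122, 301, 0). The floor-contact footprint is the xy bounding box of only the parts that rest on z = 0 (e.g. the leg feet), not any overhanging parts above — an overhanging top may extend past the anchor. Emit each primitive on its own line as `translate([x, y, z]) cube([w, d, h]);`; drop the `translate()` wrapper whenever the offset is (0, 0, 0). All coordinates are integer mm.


translate([122, 301, 413]) cube([448, 438, 40]);
translate([122, 301, 0]) cube([36, 36, 413]);
translate([534, 301, 0]) cube([36, 36, 413]);
translate([122, 703, 0]) cube([36, 36, 413]);
translate([534, 703, 0]) cube([36, 36, 413]);
translate([122, 719, 453]) cube([448, 20, 543]);
translate([122, 301, 656]) cube([34, 418, 34]);
translate([536, 301, 656]) cube([34, 418, 34]);
translate([122, 301, 453]) cube([34, 34, 203]);
translate([536, 301, 453]) cube([34, 34, 203]);


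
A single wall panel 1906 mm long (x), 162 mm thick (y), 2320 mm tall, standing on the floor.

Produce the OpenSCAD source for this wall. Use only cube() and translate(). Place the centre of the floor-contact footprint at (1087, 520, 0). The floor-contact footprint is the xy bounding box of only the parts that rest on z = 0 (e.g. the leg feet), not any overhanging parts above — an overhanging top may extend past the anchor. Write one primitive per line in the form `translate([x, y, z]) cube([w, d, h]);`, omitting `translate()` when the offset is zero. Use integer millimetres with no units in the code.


translate([134, 439, 0]) cube([1906, 162, 2320]);


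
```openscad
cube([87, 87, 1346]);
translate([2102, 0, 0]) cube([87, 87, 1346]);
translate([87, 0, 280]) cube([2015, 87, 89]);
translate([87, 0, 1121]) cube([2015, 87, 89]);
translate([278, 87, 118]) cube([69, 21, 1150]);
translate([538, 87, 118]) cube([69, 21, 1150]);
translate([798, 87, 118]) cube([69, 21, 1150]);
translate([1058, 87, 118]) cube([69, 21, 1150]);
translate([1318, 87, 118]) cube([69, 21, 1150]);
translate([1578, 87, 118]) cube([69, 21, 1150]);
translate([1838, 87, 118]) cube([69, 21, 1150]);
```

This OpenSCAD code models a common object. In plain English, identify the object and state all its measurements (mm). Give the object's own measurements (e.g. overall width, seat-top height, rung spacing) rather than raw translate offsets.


A fence section. Two 87×87 mm posts, 1346 mm tall, stand on the floor with a clear span of 2015 mm between their inner faces. Two horizontal rails of 87×89 mm section span the gap between the posts with their undersides at z = 280 mm and z = 1121 mm, flush with the posts' −y face. 7 pickets, each 69 mm wide, 21 mm thick and 1150 mm tall, are fixed to the +y face of the rails with their bottoms at z = 118 mm, spaced across the span with a 191 mm gap after the −x post and between neighbouring pickets, with 195 mm left before the +x post.


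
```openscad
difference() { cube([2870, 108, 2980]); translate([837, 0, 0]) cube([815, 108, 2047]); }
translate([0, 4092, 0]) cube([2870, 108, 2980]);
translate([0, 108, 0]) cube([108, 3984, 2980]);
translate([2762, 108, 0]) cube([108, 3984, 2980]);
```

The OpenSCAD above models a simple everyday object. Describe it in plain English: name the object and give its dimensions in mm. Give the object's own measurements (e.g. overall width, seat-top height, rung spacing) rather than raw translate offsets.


A single room: four walls, each 2980 mm tall and 108 mm thick, enclosing an outside footprint 2870×4200 mm (x × y), no floor or roof. The front and back walls (−y and +y sides) run the full x-width; the side walls fit between their inner faces. A door opening 815 mm wide and 2047 mm tall is cut through the front wall from the floor up, its −x edge 837 mm from the wall's −x end.


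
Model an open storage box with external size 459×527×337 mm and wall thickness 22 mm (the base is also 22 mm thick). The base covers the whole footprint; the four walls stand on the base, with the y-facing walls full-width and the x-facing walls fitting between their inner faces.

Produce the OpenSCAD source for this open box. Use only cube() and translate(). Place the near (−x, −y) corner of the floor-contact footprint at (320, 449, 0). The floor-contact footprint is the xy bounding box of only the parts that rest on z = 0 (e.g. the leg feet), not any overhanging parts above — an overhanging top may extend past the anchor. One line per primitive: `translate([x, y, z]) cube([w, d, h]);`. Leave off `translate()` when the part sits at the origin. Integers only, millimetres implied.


translate([320, 449, 0]) cube([459, 527, 22]);
translate([320, 449, 22]) cube([459, 22, 315]);
translate([320, 954, 22]) cube([459, 22, 315]);
translate([320, 471, 22]) cube([22, 483, 315]);
translate([757, 471, 22]) cube([22, 483, 315]);


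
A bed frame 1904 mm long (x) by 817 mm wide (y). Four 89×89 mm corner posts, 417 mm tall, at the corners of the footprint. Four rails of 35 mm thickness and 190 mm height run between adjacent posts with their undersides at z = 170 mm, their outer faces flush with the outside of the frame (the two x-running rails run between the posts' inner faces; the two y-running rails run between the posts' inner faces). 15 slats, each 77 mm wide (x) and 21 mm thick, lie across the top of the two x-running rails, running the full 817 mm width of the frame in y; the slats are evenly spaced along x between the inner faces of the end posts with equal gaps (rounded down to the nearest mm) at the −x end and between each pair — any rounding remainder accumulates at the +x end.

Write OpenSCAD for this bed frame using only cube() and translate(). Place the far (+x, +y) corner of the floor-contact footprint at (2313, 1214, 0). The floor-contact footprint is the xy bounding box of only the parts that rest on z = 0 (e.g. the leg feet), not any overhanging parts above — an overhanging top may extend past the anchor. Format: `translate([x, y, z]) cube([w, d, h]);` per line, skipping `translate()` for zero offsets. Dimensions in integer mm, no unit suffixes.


// slat z = rail_z + rail_h = 170 + 190 = 360
// slat gap = ⌊(1726 − 15·77) / 16⌋ = 35
translate([409, 397, 0]) cube([89, 89, 417]);
translate([409, 1125, 0]) cube([89, 89, 417]);
translate([2224, 397, 0]) cube([89, 89, 417]);
translate([2224, 1125, 0]) cube([89, 89, 417]);
translate([498, 397, 170]) cube([1726, 35, 190]);
translate([498, 1179, 170]) cube([1726, 35, 190]);
translate([409, 486, 170]) cube([35, 639, 190]);
translate([2278, 486, 170]) cube([35, 639, 190]);
translate([533, 397, 360]) cube([77, 817, 21]);
translate([645, 397, 360]) cube([77, 817, 21]);
translate([757, 397, 360]) cube([77, 817, 21]);
translate([869, 397, 360]) cube([77, 817, 21]);
translate([981, 397, 360]) cube([77, 817, 21]);
translate([1093, 397, 360]) cube([77, 817, 21]);
translate([1205, 397, 360]) cube([77, 817, 21]);
translate([1317, 397, 360]) cube([77, 817, 21]);
translate([1429, 397, 360]) cube([77, 817, 21]);
translate([1541, 397, 360]) cube([77, 817, 21]);
translate([1653, 397, 360]) cube([77, 817, 21]);
translate([1765, 397, 360]) cube([77, 817, 21]);
translate([1877, 397, 360]) cube([77, 817, 21]);
translate([1989, 397, 360]) cube([77, 817, 21]);
translate([2101, 397, 360]) cube([77, 817, 21]);


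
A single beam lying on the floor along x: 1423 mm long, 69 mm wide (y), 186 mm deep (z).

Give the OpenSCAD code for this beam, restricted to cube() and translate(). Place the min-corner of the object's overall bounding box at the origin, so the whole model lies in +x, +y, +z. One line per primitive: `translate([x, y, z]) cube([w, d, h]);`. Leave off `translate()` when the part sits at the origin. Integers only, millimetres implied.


cube([1423, 69, 186]);


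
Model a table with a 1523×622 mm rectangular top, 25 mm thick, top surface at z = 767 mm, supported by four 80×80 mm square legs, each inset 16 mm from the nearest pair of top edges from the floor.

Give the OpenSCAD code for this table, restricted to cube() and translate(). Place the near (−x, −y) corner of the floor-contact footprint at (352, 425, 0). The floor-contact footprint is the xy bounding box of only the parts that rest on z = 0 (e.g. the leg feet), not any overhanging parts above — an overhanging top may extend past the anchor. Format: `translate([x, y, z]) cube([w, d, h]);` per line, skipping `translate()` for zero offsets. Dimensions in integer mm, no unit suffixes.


translate([336, 409, 742]) cube([1523, 622, 25]);
translate([352, 425, 0]) cube([80, 80, 742]);
translate([1763, 425, 0]) cube([80, 80, 742]);
translate([352, 935, 0]) cube([80, 80, 742]);
translate([1763, 935, 0]) cube([80, 80, 742]);


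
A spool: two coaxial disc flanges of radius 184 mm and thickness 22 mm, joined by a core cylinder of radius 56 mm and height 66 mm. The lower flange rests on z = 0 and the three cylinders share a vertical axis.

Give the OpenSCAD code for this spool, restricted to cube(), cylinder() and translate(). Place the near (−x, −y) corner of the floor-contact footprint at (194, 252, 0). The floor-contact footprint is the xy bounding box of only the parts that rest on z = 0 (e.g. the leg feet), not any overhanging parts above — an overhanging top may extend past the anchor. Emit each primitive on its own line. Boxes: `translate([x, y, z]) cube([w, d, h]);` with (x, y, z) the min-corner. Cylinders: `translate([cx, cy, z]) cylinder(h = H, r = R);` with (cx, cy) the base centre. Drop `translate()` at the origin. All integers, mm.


translate([378, 436, 0]) cylinder(h = 22, r = 184);
translate([378, 436, 22]) cylinder(h = 66, r = 56);
translate([378, 436, 88]) cylinder(h = 22, r = 184);


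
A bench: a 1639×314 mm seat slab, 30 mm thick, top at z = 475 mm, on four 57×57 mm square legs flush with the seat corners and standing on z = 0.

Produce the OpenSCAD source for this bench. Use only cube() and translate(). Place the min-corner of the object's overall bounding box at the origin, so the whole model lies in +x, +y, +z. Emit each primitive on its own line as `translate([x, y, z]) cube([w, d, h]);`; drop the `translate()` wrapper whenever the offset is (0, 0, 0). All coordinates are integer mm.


translate([0, 0, 445]) cube([1639, 314, 30]);
cube([57, 57, 445]);
translate([0, 257, 0]) cube([57, 57, 445]);
translate([1582, 0, 0]) cube([57, 57, 445]);
translate([1582, 257, 0]) cube([57, 57, 445]);


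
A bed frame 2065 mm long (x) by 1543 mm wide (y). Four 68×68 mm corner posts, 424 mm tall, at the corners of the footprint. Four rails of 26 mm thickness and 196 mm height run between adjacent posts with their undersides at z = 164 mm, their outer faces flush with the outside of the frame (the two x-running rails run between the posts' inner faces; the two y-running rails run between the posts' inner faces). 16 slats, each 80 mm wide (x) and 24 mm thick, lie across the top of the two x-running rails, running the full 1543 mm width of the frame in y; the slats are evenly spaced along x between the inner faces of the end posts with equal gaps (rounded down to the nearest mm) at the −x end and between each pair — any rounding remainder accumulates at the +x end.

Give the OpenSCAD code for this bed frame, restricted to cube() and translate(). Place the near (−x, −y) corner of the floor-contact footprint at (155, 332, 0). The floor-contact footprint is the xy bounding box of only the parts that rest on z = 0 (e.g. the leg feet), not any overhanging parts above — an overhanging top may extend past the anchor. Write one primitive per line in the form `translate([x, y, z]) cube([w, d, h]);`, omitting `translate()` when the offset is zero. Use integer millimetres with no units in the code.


translate([155, 332, 0]) cube([68, 68, 424]);
translate([155, 1807, 0]) cube([68, 68, 424]);
translate([2152, 332, 0]) cube([68, 68, 424]);
translate([2152, 1807, 0]) cube([68, 68, 424]);
translate([223, 332, 164]) cube([1929, 26, 196]);
translate([223, 1849, 164]) cube([1929, 26, 196]);
translate([155, 400, 164]) cube([26, 1407, 196]);
translate([2194, 400, 164]) cube([26, 1407, 196]);
translate([261, 332, 360]) cube([80, 1543, 24]);
translate([379, 332, 360]) cube([80, 1543, 24]);
translate([497, 332, 360]) cube([80, 1543, 24]);
translate([615, 332, 360]) cube([80, 1543, 24]);
translate([733, 332, 360]) cube([80, 1543, 24]);
translate([851, 332, 360]) cube([80, 1543, 24]);
translate([969, 332, 360]) cube([80, 1543, 24]);
translate([1087, 332, 360]) cube([80, 1543, 24]);
translate([1205, 332, 360]) cube([80, 1543, 24]);
translate([1323, 332, 360]) cube([80, 1543, 24]);
translate([1441, 332, 360]) cube([80, 1543, 24]);
translate([1559, 332, 360]) cube([80, 1543, 24]);
translate([1677, 332, 360]) cube([80, 1543, 24]);
translate([1795, 332, 360]) cube([80, 1543, 24]);
translate([1913, 332, 360]) cube([80, 1543, 24]);
translate([2031, 332, 360]) cube([80, 1543, 24]);


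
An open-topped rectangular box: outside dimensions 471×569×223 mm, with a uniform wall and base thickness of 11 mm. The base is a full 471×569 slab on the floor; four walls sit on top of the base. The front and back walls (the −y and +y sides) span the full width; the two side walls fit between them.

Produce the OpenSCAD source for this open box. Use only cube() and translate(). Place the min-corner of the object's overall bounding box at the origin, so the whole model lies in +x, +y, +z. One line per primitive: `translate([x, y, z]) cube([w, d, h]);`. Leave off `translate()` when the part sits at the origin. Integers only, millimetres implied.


cube([471, 569, 11]);
translate([0, 0, 11]) cube([471, 11, 212]);
translate([0, 558, 11]) cube([471, 11, 212]);
translate([0, 11, 11]) cube([11, 547, 212]);
translate([460, 11, 11]) cube([11, 547, 212]);


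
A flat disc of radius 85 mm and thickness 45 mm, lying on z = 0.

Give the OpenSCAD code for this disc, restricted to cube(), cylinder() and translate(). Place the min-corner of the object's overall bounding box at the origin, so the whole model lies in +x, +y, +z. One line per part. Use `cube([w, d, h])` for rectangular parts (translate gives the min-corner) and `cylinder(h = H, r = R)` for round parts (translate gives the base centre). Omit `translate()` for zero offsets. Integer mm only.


translate([85, 85, 0]) cylinder(h = 45, r = 85);


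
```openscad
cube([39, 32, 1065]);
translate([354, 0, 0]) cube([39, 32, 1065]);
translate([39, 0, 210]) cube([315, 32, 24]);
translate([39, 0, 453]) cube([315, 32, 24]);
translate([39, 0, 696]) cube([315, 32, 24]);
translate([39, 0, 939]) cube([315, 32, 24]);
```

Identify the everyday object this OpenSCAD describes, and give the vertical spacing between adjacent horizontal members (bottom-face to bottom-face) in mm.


A ladder. The rung spacing is 243 mm.

Two tall 39×32 posts with 4 short bars between them — a ladder. Adjacent rungs sit at z = 210 and z = 453, so the spacing is 453 − 210 = 243 mm.


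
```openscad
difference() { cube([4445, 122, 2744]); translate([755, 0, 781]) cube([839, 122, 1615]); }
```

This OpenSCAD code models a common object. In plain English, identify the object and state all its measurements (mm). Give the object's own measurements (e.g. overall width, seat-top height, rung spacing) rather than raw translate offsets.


A wall 4445 mm long (x), 122 mm thick (y), 2744 mm tall, with a rectangular window opening cut through it. The opening is 839 mm wide and 1615 mm tall; its sill is at z = 781 mm and its near (−x) edge is 755 mm from the wall's −x end. The opening passes through the full wall thickness.


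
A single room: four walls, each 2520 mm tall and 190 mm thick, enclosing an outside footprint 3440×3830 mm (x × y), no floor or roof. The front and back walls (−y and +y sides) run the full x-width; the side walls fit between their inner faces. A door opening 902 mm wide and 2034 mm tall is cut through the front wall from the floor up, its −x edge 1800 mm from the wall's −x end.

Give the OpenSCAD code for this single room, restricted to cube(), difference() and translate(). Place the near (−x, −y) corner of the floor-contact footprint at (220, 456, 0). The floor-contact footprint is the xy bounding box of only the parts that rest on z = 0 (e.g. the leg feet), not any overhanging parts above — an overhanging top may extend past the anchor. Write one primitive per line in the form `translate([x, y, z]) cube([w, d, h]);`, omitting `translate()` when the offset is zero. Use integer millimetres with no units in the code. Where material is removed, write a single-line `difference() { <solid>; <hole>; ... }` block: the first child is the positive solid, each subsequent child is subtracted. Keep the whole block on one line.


difference() { translate([220, 456, 0]) cube([3440, 190, 2520]); translate([2020, 456, 0]) cube([902, 190, 2034]); }
translate([220, 4096, 0]) cube([3440, 190, 2520]);
translate([220, 646, 0]) cube([190, 3450, 2520]);
translate([3470, 646, 0]) cube([190, 3450, 2520]);


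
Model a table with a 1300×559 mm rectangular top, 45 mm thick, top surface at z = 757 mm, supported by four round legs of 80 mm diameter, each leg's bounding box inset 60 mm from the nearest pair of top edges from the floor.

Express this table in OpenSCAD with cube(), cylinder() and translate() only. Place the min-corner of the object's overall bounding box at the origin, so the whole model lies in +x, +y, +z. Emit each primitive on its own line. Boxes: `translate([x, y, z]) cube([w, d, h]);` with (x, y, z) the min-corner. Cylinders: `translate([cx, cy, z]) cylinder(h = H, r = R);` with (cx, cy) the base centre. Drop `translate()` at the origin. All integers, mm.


// leg_h = 757 - 45 = 712
translate([0, 0, 712]) cube([1300, 559, 45]);
translate([100, 100, 0]) cylinder(h = 712, r = 40);
translate([1200, 100, 0]) cylinder(h = 712, r = 40);
translate([100, 459, 0]) cylinder(h = 712, r = 40);
translate([1200, 459, 0]) cylinder(h = 712, r = 40);


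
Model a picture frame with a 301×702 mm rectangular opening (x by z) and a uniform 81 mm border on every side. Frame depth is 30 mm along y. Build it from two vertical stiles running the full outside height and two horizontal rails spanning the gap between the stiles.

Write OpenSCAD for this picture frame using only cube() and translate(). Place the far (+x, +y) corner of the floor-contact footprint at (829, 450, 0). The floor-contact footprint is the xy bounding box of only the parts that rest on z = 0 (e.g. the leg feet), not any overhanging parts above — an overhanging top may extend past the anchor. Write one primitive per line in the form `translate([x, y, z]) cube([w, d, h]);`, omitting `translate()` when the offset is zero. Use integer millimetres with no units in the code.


translate([366, 420, 0]) cube([81, 30, 864]);
translate([748, 420, 0]) cube([81, 30, 864]);
translate([447, 420, 0]) cube([301, 30, 81]);
translate([447, 420, 783]) cube([301, 30, 81]);


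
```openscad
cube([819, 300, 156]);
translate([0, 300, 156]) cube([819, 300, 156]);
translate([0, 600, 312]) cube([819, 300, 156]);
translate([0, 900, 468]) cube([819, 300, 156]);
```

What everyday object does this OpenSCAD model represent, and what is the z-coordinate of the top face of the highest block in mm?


A staircase. The total rise is 624 mm.

4 identical blocks, each offset up and back from the previous — a staircase. Each step is 156 mm tall and there are 4 of them, so the total rise is 4 × 156 = 624 mm.


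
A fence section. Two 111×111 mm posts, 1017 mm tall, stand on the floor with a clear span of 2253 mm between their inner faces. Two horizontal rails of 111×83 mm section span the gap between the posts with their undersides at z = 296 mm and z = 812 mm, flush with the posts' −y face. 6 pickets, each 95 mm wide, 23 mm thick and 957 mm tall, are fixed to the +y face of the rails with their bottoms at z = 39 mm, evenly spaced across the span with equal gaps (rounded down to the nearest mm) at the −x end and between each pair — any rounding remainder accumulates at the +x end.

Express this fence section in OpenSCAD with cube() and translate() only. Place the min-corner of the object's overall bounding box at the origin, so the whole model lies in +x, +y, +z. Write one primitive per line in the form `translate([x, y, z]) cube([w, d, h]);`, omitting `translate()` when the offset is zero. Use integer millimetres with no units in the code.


cube([111, 111, 1017]);
translate([2364, 0, 0]) cube([111, 111, 1017]);
translate([111, 0, 296]) cube([2253, 111, 83]);
translate([111, 0, 812]) cube([2253, 111, 83]);
translate([351, 111, 39]) cube([95, 23, 957]);
translate([686, 111, 39]) cube([95, 23, 957]);
translate([1021, 111, 39]) cube([95, 23, 957]);
translate([1356, 111, 39]) cube([95, 23, 957]);
translate([1691, 111, 39]) cube([95, 23, 957]);
translate([2026, 111, 39]) cube([95, 23, 957]);


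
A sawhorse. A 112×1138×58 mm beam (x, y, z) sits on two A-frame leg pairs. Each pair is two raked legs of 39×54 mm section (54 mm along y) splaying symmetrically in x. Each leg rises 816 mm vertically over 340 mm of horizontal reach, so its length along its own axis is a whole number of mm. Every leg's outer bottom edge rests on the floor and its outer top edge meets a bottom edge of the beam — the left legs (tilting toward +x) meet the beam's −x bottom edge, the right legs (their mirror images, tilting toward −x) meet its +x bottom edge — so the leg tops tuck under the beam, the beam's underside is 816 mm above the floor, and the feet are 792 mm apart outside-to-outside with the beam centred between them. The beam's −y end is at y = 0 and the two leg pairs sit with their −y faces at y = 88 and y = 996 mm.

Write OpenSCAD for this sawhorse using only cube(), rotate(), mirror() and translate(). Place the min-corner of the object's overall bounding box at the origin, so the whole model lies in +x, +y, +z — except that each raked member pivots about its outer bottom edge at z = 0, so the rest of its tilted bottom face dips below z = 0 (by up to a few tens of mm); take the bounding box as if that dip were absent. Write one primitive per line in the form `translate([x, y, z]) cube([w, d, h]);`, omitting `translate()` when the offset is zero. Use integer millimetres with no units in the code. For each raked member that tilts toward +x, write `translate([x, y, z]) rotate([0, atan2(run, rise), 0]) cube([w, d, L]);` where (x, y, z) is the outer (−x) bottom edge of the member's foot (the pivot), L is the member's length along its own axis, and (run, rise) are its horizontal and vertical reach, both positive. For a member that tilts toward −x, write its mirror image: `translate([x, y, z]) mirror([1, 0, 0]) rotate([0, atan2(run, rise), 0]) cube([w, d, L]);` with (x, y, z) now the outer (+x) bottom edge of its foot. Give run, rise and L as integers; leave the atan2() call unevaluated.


translate([340, 0, 816]) cube([112, 1138, 58]);
translate([0, 88, 0]) rotate([0, atan2(340, 816), 0]) cube([39, 54, 884]);
translate([792, 88, 0]) mirror([1, 0, 0]) rotate([0, atan2(340, 816), 0]) cube([39, 54, 884]);
translate([0, 996, 0]) rotate([0, atan2(340, 816), 0]) cube([39, 54, 884]);
translate([792, 996, 0]) mirror([1, 0, 0]) rotate([0, atan2(340, 816), 0]) cube([39, 54, 884]);


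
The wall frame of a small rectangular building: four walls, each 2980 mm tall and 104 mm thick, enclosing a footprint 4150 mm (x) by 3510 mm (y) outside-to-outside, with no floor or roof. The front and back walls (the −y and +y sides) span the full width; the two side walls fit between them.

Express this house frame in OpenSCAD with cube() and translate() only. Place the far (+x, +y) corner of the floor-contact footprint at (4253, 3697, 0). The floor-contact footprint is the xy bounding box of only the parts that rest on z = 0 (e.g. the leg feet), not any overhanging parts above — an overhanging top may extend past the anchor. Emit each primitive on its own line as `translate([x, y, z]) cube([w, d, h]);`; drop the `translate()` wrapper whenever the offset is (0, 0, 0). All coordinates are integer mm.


translate([103, 187, 0]) cube([4150, 104, 2980]);
translate([103, 3593, 0]) cube([4150, 104, 2980]);
translate([103, 291, 0]) cube([104, 3302, 2980]);
translate([4149, 291, 0]) cube([104, 3302, 2980]);


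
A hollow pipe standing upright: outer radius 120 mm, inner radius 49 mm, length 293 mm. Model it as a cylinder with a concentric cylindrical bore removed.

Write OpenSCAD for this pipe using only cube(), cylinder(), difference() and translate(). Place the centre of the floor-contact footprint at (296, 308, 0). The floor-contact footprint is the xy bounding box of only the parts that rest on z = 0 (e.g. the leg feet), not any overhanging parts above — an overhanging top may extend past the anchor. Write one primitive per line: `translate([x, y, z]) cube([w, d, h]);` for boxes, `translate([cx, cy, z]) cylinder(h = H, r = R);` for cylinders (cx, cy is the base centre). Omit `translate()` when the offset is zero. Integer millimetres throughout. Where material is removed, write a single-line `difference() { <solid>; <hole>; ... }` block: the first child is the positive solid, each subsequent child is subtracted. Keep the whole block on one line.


difference() { translate([296, 308, 0]) cylinder(h = 293, r = 120); translate([296, 308, 0]) cylinder(h = 293, r = 49); }


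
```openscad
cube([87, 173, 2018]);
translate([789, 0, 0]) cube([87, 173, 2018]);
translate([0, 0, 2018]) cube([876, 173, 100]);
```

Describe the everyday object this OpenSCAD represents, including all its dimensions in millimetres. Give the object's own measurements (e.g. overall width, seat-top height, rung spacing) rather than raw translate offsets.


A door frame. The clear opening is 702 mm wide and 2018 mm high. Two 87 mm wide jambs, 173 mm deep, stand either side of the opening from the floor to the top of the opening. A 100 mm thick head sits across the top of both jambs, spanning the full outside width of the frame.


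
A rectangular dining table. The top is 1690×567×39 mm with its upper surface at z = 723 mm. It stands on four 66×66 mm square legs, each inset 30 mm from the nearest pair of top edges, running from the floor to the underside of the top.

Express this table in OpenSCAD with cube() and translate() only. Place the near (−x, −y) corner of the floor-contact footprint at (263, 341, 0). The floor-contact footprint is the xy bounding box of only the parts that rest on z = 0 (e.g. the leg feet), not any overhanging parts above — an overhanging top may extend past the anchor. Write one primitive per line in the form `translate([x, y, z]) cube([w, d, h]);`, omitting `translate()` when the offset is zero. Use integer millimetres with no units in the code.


translate([233, 311, 684]) cube([1690, 567, 39]);
translate([263, 341, 0]) cube([66, 66, 684]);
translate([1827, 341, 0]) cube([66, 66, 684]);
translate([263, 782, 0]) cube([66, 66, 684]);
translate([1827, 782, 0]) cube([66, 66, 684]);


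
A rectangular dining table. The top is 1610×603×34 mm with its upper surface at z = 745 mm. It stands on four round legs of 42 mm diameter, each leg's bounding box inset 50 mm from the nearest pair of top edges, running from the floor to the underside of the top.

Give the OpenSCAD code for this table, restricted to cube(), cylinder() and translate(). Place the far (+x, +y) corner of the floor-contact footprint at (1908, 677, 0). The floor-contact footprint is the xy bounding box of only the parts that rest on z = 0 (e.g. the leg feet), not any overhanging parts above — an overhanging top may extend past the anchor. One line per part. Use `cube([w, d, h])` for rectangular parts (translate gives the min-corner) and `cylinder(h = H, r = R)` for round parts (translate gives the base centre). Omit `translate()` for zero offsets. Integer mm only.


// leg_h = 745 - 34 = 711
translate([348, 124, 711]) cube([1610, 603, 34]);
translate([419, 195, 0]) cylinder(h = 711, r = 21);
translate([1887, 195, 0]) cylinder(h = 711, r = 21);
translate([419, 656, 0]) cylinder(h = 711, r = 21);
translate([1887, 656, 0]) cylinder(h = 711, r = 21);


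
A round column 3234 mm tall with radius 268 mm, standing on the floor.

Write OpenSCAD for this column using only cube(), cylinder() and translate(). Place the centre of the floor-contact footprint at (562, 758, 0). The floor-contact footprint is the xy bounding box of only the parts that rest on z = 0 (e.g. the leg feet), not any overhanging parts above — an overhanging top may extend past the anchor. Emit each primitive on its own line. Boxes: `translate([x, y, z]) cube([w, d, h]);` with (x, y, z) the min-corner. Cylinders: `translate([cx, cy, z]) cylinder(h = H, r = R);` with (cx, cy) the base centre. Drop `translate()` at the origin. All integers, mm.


translate([562, 758, 0]) cylinder(h = 3234, r = 268);


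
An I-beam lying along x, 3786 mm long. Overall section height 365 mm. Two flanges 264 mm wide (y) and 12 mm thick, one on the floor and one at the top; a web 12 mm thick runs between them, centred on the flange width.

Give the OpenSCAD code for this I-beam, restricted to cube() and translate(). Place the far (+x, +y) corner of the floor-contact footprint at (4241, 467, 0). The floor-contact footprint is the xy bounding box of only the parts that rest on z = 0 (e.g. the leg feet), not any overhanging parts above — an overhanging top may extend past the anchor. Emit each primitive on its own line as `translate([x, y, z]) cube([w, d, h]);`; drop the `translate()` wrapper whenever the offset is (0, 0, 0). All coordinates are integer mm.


translate([455, 203, 0]) cube([3786, 264, 12]);
translate([455, 329, 12]) cube([3786, 12, 341]);
translate([455, 203, 353]) cube([3786, 264, 12]);


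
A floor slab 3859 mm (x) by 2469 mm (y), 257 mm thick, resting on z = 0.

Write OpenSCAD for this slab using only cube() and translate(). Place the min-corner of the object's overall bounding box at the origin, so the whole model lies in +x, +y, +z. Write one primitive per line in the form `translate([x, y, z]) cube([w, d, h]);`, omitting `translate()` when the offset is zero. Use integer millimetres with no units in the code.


cube([3859, 2469, 257]);


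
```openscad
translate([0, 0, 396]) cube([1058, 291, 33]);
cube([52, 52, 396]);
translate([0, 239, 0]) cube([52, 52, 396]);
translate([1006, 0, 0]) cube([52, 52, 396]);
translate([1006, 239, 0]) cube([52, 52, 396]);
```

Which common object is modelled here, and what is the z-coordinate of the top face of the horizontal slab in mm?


A bench. The seat-top height is 429 mm.

A long slab on four corner posts — a bench. The slab sits at z = 396 with thickness 33, so the top is 396 + 33 = 429 mm.


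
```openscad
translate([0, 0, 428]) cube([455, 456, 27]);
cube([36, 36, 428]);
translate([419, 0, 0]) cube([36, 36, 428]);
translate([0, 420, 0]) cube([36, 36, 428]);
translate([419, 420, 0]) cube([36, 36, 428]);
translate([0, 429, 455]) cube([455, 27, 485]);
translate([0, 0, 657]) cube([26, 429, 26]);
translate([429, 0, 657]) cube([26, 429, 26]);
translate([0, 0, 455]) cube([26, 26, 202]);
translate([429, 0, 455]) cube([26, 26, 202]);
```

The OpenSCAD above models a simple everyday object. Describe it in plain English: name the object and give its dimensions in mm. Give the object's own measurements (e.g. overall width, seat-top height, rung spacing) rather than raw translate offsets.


A chair. The seat is a 455×456×27 mm slab with its top at z = 455 mm, on four 36×36 mm corner legs (flush with the seat edges, standing on z = 0). A flat backrest 27 mm thick, 485 mm tall, spans the full seat width and rises from the seat top along its +y edge, rear face flush with the rear of the seat. Two armrests of 26×26 mm section run along each side from the seat's front edge to the front of the backrest, top faces 228 mm above the seat top and outer faces flush with the seat's x-edges; a 26×26 mm post under the front of each armrest stands on the seat at the front corner.


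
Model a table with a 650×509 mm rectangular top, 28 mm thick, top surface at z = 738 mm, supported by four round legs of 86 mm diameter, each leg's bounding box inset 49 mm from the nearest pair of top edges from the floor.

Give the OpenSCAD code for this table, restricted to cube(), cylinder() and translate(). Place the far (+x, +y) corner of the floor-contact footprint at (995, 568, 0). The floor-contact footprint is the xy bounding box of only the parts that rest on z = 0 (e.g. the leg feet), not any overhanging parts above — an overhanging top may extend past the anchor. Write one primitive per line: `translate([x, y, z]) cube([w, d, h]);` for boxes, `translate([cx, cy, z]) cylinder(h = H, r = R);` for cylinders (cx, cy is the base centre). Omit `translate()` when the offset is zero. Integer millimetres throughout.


translate([394, 108, 710]) cube([650, 509, 28]);
translate([486, 200, 0]) cylinder(h = 710, r = 43);
translate([952, 200, 0]) cylinder(h = 710, r = 43);
translate([486, 525, 0]) cylinder(h = 710, r = 43);
translate([952, 525, 0]) cylinder(h = 710, r = 43);


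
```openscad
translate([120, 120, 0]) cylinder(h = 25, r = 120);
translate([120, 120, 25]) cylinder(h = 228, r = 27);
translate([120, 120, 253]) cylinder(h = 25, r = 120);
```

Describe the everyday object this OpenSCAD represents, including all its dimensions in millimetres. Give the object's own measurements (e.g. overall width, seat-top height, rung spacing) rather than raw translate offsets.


A spool: two coaxial disc flanges of radius 120 mm and thickness 25 mm, joined by a core cylinder of radius 27 mm and height 228 mm. The lower flange rests on z = 0 and the three cylinders share a vertical axis.


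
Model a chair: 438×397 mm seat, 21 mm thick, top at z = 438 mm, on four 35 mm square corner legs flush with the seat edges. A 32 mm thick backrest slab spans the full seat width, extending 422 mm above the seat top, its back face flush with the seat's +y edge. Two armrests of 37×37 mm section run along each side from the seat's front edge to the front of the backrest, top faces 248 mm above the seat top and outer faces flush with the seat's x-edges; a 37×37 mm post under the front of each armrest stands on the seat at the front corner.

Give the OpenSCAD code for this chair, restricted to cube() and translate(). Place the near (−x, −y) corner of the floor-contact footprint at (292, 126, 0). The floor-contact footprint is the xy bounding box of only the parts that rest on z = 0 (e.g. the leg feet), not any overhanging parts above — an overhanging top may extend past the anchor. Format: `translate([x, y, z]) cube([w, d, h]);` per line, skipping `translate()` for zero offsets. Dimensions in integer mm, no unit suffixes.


translate([292, 126, 417]) cube([438, 397, 21]);
translate([292, 126, 0]) cube([35, 35, 417]);
translate([695, 126, 0]) cube([35, 35, 417]);
translate([292, 488, 0]) cube([35, 35, 417]);
translate([695, 488, 0]) cube([35, 35, 417]);
translate([292, 491, 438]) cube([438, 32, 422]);
translate([292, 126, 649]) cube([37, 365, 37]);
translate([693, 126, 649]) cube([37, 365, 37]);
translate([292, 126, 438]) cube([37, 37, 211]);
translate([693, 126, 438]) cube([37, 37, 211]);


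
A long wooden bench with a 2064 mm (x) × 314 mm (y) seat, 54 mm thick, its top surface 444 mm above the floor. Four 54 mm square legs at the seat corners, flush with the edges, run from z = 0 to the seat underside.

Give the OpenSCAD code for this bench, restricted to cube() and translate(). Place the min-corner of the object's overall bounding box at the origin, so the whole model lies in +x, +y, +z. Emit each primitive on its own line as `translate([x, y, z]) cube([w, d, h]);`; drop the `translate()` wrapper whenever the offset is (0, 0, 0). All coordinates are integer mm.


// leg_h = 444 − 54 = 390
translate([0, 0, 390]) cube([2064, 314, 54]);
cube([54, 54, 390]);
translate([0, 260, 0]) cube([54, 54, 390]);
translate([2010, 0, 0]) cube([54, 54, 390]);
translate([2010, 260, 0]) cube([54, 54, 390]);


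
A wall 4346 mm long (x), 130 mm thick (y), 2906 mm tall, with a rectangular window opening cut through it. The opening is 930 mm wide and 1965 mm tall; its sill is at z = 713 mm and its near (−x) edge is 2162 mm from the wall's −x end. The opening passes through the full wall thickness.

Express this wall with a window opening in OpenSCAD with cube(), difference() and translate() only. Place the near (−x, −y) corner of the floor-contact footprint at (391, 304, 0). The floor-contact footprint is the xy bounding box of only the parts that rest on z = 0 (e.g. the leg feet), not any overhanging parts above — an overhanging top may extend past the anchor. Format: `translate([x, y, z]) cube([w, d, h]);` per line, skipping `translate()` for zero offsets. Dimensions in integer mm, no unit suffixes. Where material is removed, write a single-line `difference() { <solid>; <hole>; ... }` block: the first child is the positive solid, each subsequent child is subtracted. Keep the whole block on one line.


difference() { translate([391, 304, 0]) cube([4346, 130, 2906]); translate([2553, 304, 713]) cube([930, 130, 1965]); }


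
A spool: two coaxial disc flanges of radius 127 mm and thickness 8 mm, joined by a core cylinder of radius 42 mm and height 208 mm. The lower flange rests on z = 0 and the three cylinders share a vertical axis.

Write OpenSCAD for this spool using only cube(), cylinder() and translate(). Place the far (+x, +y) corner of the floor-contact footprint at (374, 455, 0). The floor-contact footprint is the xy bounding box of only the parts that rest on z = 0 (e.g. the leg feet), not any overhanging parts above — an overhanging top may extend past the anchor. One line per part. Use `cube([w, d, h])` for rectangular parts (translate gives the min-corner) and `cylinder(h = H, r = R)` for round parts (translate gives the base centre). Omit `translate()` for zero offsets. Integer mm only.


translate([247, 328, 0]) cylinder(h = 8, r = 127);
translate([247, 328, 8]) cylinder(h = 208, r = 42);
translate([247, 328, 216]) cylinder(h = 8, r = 127);


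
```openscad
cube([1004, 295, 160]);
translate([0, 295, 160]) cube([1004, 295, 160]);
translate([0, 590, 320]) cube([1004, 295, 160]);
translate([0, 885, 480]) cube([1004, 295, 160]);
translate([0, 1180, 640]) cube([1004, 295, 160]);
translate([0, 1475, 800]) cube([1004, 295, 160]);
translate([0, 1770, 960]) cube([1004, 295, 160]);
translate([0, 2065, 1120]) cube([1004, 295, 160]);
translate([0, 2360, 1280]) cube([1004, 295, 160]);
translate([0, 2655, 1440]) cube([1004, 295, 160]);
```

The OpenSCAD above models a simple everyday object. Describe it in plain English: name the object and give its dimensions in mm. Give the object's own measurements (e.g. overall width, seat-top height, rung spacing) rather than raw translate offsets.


A straight staircase of 10 solid steps. Each step is 1004 mm wide (x), 295 mm deep (y, the going) and 160 mm tall (the rise). The first step rests on the floor; each subsequent step sits one going further in +y and one rise higher in +z, directly behind and above the previous step with no overlap.


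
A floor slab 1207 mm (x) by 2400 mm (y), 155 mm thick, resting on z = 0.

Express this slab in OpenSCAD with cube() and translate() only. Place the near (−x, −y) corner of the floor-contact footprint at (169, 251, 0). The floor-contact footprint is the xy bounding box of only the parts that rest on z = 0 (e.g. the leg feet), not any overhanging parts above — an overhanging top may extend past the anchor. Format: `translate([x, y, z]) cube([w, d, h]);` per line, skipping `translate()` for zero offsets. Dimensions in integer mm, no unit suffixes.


translate([169, 251, 0]) cube([1207, 2400, 155]);
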